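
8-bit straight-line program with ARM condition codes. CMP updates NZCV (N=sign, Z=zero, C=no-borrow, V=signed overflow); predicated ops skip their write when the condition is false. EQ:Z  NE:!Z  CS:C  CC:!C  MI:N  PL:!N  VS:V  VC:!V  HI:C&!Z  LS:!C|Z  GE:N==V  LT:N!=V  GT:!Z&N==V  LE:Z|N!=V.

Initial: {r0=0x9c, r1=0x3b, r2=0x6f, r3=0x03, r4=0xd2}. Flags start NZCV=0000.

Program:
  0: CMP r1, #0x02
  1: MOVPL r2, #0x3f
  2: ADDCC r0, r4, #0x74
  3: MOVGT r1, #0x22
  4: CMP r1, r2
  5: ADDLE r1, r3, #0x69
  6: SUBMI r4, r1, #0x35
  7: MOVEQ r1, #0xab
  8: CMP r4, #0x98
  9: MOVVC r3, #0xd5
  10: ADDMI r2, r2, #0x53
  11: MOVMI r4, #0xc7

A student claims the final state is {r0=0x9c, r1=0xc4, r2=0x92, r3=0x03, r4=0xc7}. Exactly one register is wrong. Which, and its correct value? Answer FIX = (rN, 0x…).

FIX = (r1, 0x6c)

[0] flags=0010 → (cmp)
[1] flags=0010 PL?T → r2=0x3f
[2] flags=0010 CC?F → skip
[3] flags=0010 GT?T → r1=0x22
[4] flags=1000 → (cmp)
[5] flags=1000 LE?T → r1=0x6c
[6] flags=1000 MI?T → r4=0x37
[7] flags=1000 EQ?F → skip
[8] flags=1001 → (cmp)
[9] flags=1001 VC?F → skip
[10] flags=1001 MI?T → r2=0x92
[11] flags=1001 MI?T → r4=0xc7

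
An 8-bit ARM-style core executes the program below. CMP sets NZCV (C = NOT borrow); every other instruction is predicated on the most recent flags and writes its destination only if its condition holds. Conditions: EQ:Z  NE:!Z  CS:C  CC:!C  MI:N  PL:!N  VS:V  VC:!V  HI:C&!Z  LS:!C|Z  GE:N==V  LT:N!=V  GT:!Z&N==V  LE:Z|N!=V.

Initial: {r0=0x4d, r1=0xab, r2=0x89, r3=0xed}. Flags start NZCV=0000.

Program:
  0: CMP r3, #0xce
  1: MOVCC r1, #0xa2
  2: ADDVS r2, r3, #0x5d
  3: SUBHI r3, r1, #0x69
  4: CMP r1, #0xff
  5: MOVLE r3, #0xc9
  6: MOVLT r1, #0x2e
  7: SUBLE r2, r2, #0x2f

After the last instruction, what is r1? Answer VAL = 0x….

VAL = 0x2e

[0] flags=0010 → (cmp)
[1] flags=0010 CC?F → skip
[2] flags=0010 VS?F → skip
[3] flags=0010 HI?T → r3=0x42
[4] flags=1000 → (cmp)
[5] flags=1000 LE?T → r3=0xc9
[6] flags=1000 LT?T → r1=0x2e
[7] flags=1000 LE?T → r2=0x5a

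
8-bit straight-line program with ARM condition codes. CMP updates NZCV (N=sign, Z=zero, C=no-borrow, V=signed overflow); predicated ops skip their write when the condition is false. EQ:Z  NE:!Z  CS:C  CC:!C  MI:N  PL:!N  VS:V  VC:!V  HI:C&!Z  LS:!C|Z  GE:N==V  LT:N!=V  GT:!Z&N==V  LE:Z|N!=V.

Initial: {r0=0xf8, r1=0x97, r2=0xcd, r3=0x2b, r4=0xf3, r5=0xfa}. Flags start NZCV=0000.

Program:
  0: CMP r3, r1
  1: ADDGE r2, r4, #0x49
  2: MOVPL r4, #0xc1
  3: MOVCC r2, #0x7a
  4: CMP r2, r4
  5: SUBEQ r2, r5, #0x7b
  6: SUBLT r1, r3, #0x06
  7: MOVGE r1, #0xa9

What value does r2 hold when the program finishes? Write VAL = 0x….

[0] flags=1001 → (cmp)
[1] flags=1001 GE?T → r2=0x3c
[2] flags=1001 PL?F → skip
[3] flags=1001 CC?T → r2=0x7a
[4] flags=1001 → (cmp)
[5] flags=1001 EQ?F → skip
[6] flags=1001 LT?F → skip
[7] flags=1001 GE?T → r1=0xa9

VAL = 0x7a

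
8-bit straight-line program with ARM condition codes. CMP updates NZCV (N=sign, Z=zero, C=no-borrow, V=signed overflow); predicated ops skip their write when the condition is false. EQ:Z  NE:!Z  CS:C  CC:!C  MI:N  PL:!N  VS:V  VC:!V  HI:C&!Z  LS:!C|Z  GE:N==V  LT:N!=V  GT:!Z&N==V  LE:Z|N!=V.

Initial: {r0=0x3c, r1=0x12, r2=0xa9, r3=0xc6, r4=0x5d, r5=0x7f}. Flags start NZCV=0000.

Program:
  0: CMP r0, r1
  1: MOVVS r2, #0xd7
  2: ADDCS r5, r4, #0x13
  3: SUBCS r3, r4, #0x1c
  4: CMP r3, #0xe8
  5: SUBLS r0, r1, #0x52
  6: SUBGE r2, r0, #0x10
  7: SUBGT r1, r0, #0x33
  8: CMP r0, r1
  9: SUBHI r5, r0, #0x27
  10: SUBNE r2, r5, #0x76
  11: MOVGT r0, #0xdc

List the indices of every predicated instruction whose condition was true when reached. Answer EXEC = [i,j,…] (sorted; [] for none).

0: ✓ CMP  NZCV=0010
1: · MOVVS
2: ✓ ADDCS  r5←0x70
3: ✓ SUBCS  r3←0x41
4: ✓ CMP  NZCV=0000
5: ✓ SUBLS  r0←0xc0
6: ✓ SUBGE  r2←0xb0
7: ✓ SUBGT  r1←0x8d
8: ✓ CMP  NZCV=0010
9: ✓ SUBHI  r5←0x99
10: ✓ SUBNE  r2←0x23
11: ✓ MOVGT  r0←0xdc

EXEC = [2,3,5,6,7,9,10,11]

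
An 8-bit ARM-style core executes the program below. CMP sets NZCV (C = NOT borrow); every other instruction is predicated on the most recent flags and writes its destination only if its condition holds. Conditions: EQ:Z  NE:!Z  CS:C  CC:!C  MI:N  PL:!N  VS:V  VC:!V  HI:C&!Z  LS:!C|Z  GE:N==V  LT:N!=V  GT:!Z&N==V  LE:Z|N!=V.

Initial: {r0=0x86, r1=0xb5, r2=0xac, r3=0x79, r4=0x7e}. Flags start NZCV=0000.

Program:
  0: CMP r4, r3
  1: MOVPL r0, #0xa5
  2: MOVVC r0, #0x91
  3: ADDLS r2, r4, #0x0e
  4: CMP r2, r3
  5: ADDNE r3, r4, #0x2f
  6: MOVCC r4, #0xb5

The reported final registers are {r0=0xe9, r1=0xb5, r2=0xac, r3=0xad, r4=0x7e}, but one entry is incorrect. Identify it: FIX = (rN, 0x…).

FIX = (r0, 0x91)

0: ✓ CMP  NZCV=0010
1: ✓ MOVPL  r0←0xa5
2: ✓ MOVVC  r0←0x91
3: · ADDLS
4: ✓ CMP  NZCV=0011
5: ✓ ADDNE  r3←0xad
6: · MOVCC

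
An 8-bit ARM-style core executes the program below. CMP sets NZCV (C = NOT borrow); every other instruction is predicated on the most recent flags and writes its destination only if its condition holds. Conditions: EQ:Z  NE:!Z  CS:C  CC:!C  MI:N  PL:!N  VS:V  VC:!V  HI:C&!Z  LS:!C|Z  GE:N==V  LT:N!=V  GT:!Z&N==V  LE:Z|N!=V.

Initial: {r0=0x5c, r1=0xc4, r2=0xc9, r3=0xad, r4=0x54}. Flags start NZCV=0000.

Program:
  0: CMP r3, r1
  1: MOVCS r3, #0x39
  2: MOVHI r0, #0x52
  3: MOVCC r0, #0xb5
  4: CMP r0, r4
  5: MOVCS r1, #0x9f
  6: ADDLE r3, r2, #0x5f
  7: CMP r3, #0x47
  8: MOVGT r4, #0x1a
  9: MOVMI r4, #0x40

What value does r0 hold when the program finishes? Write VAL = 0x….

0: ✓ CMP  NZCV=1000
1: · MOVCS
2: · MOVHI
3: ✓ MOVCC  r0←0xb5
4: ✓ CMP  NZCV=0011
5: ✓ MOVCS  r1←0x9f
6: ✓ ADDLE  r3←0x28
7: ✓ CMP  NZCV=1000
8: · MOVGT
9: ✓ MOVMI  r4←0x40

VAL = 0xb5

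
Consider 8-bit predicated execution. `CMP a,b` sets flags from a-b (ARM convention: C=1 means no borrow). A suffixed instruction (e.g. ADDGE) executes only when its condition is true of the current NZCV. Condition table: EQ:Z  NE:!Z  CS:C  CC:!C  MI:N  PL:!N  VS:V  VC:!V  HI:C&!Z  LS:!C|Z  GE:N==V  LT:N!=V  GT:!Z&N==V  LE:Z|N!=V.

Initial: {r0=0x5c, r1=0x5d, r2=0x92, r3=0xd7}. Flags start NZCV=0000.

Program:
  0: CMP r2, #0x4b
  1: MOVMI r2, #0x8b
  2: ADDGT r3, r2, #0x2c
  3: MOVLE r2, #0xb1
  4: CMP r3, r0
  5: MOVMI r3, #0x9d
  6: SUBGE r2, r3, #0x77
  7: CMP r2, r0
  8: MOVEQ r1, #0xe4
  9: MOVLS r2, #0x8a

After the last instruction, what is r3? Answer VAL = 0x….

[0] flags=0011 → (cmp)
[1] flags=0011 MI?F → skip
[2] flags=0011 GT?F → skip
[3] flags=0011 LE?T → r2=0xb1
[4] flags=0011 → (cmp)
[5] flags=0011 MI?F → skip
[6] flags=0011 GE?F → skip
[7] flags=0011 → (cmp)
[8] flags=0011 EQ?F → skip
[9] flags=0011 LS?F → skip

VAL = 0xd7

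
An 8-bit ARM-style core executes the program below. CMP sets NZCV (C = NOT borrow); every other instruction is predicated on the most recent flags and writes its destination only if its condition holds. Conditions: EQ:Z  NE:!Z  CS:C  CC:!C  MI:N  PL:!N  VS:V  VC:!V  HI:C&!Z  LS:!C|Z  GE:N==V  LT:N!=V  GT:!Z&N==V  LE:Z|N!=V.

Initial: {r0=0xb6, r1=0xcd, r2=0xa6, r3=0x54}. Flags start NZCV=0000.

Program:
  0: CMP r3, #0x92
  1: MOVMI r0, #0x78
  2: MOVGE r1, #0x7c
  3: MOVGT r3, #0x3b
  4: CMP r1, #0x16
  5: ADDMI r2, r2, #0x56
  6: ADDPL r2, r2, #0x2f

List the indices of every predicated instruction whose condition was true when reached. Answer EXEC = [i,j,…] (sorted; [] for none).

EXEC = [1,2,3,6]

0: ✓ CMP  NZCV=1001
1: ✓ MOVMI  r0←0x78
2: ✓ MOVGE  r1←0x7c
3: ✓ MOVGT  r3←0x3b
4: ✓ CMP  NZCV=0010
5: · ADDMI
6: ✓ ADDPL  r2←0xd5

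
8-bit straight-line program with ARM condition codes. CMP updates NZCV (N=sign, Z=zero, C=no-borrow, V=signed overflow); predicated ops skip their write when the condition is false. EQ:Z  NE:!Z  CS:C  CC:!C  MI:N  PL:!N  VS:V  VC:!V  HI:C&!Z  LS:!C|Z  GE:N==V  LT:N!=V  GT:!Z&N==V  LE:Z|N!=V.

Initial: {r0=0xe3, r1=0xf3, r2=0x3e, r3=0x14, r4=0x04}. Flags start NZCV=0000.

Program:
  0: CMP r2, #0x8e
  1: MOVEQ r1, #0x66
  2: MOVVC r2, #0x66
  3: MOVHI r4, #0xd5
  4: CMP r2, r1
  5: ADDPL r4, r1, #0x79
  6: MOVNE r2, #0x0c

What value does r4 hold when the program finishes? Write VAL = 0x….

VAL = 0x6c

0: ✓ CMP  NZCV=1001
1: · MOVEQ
2: · MOVVC
3: · MOVHI
4: ✓ CMP  NZCV=0000
5: ✓ ADDPL  r4←0x6c
6: ✓ MOVNE  r2←0x0c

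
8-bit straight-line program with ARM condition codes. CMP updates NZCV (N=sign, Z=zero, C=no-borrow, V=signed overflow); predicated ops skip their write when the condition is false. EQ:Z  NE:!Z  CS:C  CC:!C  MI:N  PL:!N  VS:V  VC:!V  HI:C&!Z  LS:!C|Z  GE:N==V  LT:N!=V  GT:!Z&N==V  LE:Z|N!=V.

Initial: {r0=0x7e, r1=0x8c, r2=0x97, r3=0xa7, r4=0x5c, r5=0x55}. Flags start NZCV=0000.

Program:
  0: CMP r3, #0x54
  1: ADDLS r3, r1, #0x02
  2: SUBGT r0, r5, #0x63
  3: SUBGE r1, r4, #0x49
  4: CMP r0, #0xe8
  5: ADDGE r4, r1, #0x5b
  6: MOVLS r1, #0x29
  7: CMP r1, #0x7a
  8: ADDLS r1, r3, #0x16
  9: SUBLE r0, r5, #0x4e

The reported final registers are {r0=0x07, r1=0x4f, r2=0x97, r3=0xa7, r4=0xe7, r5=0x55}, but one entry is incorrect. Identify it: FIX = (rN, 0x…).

FIX = (r1, 0xbd)

[0] flags=0011 → (cmp)
[1] flags=0011 LS?F → skip
[2] flags=0011 GT?F → skip
[3] flags=0011 GE?F → skip
[4] flags=1001 → (cmp)
[5] flags=1001 GE?T → r4=0xe7
[6] flags=1001 LS?T → r1=0x29
[7] flags=1000 → (cmp)
[8] flags=1000 LS?T → r1=0xbd
[9] flags=1000 LE?T → r0=0x07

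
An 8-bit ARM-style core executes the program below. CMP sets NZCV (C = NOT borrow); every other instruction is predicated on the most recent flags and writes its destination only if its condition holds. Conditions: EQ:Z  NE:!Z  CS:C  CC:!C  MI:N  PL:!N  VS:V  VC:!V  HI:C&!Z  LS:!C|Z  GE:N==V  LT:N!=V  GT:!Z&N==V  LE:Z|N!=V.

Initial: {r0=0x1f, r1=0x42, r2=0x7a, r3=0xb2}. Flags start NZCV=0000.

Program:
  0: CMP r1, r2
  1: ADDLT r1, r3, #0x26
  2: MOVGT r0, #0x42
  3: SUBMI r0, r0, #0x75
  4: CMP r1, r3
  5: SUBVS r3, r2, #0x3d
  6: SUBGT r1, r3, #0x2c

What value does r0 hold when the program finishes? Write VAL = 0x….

0: ✓ CMP  NZCV=1000
1: ✓ ADDLT  r1←0xd8
2: · MOVGT
3: ✓ SUBMI  r0←0xaa
4: ✓ CMP  NZCV=0010
5: · SUBVS
6: ✓ SUBGT  r1←0x86

VAL = 0xaa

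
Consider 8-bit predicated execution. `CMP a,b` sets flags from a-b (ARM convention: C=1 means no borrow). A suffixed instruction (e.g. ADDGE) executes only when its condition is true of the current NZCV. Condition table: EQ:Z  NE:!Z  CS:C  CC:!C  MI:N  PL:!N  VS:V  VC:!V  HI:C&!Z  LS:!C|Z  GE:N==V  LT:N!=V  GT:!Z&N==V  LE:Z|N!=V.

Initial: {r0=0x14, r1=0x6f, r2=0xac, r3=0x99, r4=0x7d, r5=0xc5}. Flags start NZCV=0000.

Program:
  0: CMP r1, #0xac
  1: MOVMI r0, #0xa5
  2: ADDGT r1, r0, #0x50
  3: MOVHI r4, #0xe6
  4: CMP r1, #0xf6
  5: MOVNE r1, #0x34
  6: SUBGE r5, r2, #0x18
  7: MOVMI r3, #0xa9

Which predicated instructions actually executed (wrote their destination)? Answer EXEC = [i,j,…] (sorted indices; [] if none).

EXEC = [1,2,5,7]

[0] flags=1001 → (cmp)
[1] flags=1001 MI?T → r0=0xa5
[2] flags=1001 GT?T → r1=0xf5
[3] flags=1001 HI?F → skip
[4] flags=1000 → (cmp)
[5] flags=1000 NE?T → r1=0x34
[6] flags=1000 GE?F → skip
[7] flags=1000 MI?T → r3=0xa9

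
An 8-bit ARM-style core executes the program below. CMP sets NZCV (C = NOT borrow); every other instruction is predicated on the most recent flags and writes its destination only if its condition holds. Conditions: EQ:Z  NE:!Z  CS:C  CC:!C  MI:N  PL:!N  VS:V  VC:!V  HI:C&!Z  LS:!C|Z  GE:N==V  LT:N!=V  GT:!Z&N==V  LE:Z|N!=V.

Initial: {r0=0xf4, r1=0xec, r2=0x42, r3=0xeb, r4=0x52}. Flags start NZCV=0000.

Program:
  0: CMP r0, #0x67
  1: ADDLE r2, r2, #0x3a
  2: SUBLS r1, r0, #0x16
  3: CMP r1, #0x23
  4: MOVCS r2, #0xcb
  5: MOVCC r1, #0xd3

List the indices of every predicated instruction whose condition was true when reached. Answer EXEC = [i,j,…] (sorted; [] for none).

0: ✓ CMP  NZCV=1010
1: ✓ ADDLE  r2←0x7c
2: · SUBLS
3: ✓ CMP  NZCV=1010
4: ✓ MOVCS  r2←0xcb
5: · MOVCC

EXEC = [1,4]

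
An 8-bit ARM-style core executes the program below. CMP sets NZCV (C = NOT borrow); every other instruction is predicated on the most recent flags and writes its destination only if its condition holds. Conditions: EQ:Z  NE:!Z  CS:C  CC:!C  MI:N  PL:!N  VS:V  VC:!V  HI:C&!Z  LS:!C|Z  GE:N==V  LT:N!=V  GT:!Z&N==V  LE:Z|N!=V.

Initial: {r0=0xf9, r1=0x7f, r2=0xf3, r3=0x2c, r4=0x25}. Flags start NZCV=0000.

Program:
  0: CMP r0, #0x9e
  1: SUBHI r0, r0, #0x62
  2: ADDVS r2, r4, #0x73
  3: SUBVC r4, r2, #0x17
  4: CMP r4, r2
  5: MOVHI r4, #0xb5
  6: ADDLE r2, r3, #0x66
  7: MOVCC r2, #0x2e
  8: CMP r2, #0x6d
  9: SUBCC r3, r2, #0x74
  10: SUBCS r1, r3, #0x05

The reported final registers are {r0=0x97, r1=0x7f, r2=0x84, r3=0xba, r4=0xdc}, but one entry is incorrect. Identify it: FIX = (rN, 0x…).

[0] flags=0010 → (cmp)
[1] flags=0010 HI?T → r0=0x97
[2] flags=0010 VS?F → skip
[3] flags=0010 VC?T → r4=0xdc
[4] flags=1000 → (cmp)
[5] flags=1000 HI?F → skip
[6] flags=1000 LE?T → r2=0x92
[7] flags=1000 CC?T → r2=0x2e
[8] flags=1000 → (cmp)
[9] flags=1000 CC?T → r3=0xba
[10] flags=1000 CS?F → skip

FIX = (r2, 0x2e)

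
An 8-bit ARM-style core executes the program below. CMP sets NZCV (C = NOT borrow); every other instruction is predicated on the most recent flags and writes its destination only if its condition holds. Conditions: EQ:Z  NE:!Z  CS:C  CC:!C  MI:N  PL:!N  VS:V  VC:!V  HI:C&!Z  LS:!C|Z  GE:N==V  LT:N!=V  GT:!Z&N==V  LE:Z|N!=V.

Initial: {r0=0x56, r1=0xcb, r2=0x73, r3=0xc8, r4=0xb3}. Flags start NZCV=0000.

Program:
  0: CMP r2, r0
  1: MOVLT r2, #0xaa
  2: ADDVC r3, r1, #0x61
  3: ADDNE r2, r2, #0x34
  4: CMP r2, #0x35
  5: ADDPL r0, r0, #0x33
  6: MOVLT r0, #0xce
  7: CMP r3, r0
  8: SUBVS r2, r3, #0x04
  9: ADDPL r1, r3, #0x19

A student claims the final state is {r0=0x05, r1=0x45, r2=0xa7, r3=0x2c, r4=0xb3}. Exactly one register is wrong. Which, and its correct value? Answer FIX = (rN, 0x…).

FIX = (r0, 0xce)

0: ✓ CMP  NZCV=0010
1: · MOVLT
2: ✓ ADDVC  r3←0x2c
3: ✓ ADDNE  r2←0xa7
4: ✓ CMP  NZCV=0011
5: ✓ ADDPL  r0←0x89
6: ✓ MOVLT  r0←0xce
7: ✓ CMP  NZCV=0000
8: · SUBVS
9: ✓ ADDPL  r1←0x45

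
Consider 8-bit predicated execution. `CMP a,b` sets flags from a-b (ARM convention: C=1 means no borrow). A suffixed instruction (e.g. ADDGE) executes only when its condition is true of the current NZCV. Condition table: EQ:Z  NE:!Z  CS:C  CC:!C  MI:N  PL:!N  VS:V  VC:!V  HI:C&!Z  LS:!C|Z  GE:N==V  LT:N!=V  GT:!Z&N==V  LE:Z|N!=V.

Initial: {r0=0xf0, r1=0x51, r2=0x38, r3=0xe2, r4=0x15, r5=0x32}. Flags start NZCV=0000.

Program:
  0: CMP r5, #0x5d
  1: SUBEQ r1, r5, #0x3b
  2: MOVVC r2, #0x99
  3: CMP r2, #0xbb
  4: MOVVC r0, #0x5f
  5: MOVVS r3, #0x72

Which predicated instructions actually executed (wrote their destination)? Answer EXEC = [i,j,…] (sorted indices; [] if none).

0: ✓ CMP  NZCV=1000
1: · SUBEQ
2: ✓ MOVVC  r2←0x99
3: ✓ CMP  NZCV=1000
4: ✓ MOVVC  r0←0x5f
5: · MOVVS

EXEC = [2,4]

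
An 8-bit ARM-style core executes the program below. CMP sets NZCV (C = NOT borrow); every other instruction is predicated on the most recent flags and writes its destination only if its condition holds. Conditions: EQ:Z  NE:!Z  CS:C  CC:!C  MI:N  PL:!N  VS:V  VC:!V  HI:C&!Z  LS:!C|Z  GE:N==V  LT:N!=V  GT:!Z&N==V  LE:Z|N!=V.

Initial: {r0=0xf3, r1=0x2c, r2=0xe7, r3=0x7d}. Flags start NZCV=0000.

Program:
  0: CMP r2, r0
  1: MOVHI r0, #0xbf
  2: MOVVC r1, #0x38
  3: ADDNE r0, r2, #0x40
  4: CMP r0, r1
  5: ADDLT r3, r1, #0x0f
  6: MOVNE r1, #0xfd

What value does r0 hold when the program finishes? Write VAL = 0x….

VAL = 0x27

[0] flags=1000 → (cmp)
[1] flags=1000 HI?F → skip
[2] flags=1000 VC?T → r1=0x38
[3] flags=1000 NE?T → r0=0x27
[4] flags=1000 → (cmp)
[5] flags=1000 LT?T → r3=0x47
[6] flags=1000 NE?T → r1=0xfd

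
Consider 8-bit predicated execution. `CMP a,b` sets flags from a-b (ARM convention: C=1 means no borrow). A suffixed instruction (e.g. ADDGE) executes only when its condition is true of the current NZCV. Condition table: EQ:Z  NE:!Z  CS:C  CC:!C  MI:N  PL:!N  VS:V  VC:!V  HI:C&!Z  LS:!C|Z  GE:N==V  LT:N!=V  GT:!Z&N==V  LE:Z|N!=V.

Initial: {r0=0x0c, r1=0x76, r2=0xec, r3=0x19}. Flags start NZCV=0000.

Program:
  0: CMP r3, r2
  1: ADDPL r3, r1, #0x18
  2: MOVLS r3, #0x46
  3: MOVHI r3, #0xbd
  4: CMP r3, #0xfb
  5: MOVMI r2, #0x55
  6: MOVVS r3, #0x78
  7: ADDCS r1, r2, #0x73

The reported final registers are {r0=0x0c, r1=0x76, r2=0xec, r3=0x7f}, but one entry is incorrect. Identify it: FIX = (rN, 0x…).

FIX = (r3, 0x46)

[0] flags=0000 → (cmp)
[1] flags=0000 PL?T → r3=0x8e
[2] flags=0000 LS?T → r3=0x46
[3] flags=0000 HI?F → skip
[4] flags=0000 → (cmp)
[5] flags=0000 MI?F → skip
[6] flags=0000 VS?F → skip
[7] flags=0000 CS?F → skip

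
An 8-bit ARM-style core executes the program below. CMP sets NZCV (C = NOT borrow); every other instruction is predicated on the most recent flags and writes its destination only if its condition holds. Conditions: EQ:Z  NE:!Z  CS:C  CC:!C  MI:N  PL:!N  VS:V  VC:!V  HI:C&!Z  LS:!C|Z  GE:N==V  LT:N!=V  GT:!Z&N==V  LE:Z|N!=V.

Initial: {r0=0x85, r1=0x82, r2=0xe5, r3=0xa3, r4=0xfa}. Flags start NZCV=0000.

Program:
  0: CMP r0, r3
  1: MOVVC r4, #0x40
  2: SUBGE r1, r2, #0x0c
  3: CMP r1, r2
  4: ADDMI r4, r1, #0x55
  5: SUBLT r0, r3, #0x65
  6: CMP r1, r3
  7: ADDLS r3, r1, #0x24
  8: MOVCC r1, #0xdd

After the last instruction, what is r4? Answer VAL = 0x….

VAL = 0xd7

[0] flags=1000 → (cmp)
[1] flags=1000 VC?T → r4=0x40
[2] flags=1000 GE?F → skip
[3] flags=1000 → (cmp)
[4] flags=1000 MI?T → r4=0xd7
[5] flags=1000 LT?T → r0=0x3e
[6] flags=1000 → (cmp)
[7] flags=1000 LS?T → r3=0xa6
[8] flags=1000 CC?T → r1=0xdd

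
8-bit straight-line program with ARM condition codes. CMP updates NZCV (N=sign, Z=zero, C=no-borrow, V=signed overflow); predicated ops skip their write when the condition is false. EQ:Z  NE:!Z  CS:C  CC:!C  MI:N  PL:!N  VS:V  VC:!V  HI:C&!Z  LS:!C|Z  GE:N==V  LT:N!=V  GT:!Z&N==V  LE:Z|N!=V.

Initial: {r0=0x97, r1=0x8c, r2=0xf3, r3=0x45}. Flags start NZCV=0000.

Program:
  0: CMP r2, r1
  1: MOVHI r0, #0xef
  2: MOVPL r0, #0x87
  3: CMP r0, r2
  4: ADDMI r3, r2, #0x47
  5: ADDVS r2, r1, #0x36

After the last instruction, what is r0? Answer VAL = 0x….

VAL = 0x87

0: ✓ CMP  NZCV=0010
1: ✓ MOVHI  r0←0xef
2: ✓ MOVPL  r0←0x87
3: ✓ CMP  NZCV=1000
4: ✓ ADDMI  r3←0x3a
5: · ADDVS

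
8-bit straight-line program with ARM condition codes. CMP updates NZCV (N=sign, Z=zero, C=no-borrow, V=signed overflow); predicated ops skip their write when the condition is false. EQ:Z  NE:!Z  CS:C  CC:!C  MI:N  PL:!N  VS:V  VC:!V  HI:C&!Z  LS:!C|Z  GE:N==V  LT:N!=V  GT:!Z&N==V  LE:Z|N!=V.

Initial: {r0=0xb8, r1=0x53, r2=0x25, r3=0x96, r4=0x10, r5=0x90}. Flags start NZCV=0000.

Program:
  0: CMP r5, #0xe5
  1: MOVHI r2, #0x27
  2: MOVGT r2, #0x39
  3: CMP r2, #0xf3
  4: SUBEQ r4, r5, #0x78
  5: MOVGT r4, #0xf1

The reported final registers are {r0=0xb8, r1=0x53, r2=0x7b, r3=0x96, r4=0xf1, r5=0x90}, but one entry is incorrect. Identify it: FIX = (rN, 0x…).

FIX = (r2, 0x25)

0: ✓ CMP  NZCV=1000
1: · MOVHI
2: · MOVGT
3: ✓ CMP  NZCV=0000
4: · SUBEQ
5: ✓ MOVGT  r4←0xf1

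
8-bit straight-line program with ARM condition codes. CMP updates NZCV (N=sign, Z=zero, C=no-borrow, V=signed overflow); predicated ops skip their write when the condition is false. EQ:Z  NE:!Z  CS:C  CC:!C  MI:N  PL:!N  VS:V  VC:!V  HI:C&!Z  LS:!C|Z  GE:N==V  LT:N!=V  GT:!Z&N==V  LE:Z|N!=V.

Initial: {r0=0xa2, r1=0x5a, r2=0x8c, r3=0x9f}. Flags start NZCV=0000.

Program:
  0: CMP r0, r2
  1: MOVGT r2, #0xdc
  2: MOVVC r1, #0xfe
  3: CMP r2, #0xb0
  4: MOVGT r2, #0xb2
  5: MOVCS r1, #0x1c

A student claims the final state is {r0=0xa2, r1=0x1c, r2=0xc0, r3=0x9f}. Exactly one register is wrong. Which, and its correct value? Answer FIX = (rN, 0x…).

FIX = (r2, 0xb2)

[0] flags=0010 → (cmp)
[1] flags=0010 GT?T → r2=0xdc
[2] flags=0010 VC?T → r1=0xfe
[3] flags=0010 → (cmp)
[4] flags=0010 GT?T → r2=0xb2
[5] flags=0010 CS?T → r1=0x1c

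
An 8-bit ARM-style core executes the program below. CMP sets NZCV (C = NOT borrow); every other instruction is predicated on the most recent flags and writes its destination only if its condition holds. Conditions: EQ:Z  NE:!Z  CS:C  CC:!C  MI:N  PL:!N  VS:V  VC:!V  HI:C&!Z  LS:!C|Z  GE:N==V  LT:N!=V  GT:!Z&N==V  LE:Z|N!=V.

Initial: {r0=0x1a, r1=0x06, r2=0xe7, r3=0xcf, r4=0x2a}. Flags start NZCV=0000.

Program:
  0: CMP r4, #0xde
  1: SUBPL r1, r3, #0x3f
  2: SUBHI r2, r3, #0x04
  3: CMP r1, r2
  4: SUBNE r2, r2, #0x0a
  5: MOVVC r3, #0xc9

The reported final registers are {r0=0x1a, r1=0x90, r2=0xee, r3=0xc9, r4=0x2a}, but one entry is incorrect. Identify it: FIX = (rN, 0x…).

0: ✓ CMP  NZCV=0000
1: ✓ SUBPL  r1←0x90
2: · SUBHI
3: ✓ CMP  NZCV=1000
4: ✓ SUBNE  r2←0xdd
5: ✓ MOVVC  r3←0xc9

FIX = (r2, 0xdd)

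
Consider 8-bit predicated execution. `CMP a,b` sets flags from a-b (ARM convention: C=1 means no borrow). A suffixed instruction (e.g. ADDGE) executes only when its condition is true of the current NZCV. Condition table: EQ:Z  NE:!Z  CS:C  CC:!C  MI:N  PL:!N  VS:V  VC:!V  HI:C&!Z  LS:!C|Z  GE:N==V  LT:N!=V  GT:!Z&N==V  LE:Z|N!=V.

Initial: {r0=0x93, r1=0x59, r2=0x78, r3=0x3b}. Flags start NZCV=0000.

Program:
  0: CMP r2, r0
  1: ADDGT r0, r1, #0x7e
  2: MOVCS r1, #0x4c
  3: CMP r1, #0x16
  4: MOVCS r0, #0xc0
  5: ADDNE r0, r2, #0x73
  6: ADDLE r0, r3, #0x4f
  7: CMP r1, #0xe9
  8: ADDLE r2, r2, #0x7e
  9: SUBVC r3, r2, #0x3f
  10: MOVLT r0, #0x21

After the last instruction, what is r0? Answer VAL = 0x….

VAL = 0xeb

[0] flags=1001 → (cmp)
[1] flags=1001 GT?T → r0=0xd7
[2] flags=1001 CS?F → skip
[3] flags=0010 → (cmp)
[4] flags=0010 CS?T → r0=0xc0
[5] flags=0010 NE?T → r0=0xeb
[6] flags=0010 LE?F → skip
[7] flags=0000 → (cmp)
[8] flags=0000 LE?F → skip
[9] flags=0000 VC?T → r3=0x39
[10] flags=0000 LT?F → skip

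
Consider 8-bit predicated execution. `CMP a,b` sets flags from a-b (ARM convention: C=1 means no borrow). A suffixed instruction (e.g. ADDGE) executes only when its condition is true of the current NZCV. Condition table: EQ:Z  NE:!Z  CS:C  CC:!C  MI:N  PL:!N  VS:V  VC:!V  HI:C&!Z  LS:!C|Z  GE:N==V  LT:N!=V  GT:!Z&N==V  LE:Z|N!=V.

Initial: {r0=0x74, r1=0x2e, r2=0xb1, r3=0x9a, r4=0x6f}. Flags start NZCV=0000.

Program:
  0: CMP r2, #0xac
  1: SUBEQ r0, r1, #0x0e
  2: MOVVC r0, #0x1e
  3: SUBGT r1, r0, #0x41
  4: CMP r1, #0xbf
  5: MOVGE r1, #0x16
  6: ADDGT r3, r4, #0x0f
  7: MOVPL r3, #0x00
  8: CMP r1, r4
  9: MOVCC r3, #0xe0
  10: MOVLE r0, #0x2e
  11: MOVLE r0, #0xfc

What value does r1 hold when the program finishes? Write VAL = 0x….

VAL = 0x16

0: ✓ CMP  NZCV=0010
1: · SUBEQ
2: ✓ MOVVC  r0←0x1e
3: ✓ SUBGT  r1←0xdd
4: ✓ CMP  NZCV=0010
5: ✓ MOVGE  r1←0x16
6: ✓ ADDGT  r3←0x7e
7: ✓ MOVPL  r3←0x00
8: ✓ CMP  NZCV=1000
9: ✓ MOVCC  r3←0xe0
10: ✓ MOVLE  r0←0x2e
11: ✓ MOVLE  r0←0xfc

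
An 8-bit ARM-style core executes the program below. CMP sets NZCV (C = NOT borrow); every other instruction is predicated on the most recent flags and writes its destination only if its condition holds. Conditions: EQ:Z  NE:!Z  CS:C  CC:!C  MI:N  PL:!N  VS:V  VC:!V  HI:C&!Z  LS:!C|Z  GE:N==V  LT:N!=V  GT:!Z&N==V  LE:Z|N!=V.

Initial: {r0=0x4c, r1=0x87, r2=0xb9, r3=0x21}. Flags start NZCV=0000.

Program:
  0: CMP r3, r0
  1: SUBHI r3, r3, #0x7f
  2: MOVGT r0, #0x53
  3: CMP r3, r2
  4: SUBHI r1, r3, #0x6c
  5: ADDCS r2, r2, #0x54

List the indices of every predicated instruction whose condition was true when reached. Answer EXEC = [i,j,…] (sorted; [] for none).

0: ✓ CMP  NZCV=1000
1: · SUBHI
2: · MOVGT
3: ✓ CMP  NZCV=0000
4: · SUBHI
5: · ADDCS

EXEC = []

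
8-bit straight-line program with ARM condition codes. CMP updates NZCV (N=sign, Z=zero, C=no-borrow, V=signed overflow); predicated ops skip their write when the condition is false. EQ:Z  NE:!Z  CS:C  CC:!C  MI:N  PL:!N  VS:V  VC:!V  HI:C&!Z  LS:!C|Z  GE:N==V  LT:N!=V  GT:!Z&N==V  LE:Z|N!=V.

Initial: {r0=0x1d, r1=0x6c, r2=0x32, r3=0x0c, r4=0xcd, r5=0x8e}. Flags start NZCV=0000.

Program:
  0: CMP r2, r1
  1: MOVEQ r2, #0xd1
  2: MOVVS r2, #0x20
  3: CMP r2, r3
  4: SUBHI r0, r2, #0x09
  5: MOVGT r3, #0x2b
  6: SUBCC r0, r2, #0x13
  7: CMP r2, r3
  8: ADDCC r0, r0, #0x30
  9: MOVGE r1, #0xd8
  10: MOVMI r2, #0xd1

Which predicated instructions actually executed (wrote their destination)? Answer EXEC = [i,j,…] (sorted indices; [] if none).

EXEC = [4,5,9]

[0] flags=1000 → (cmp)
[1] flags=1000 EQ?F → skip
[2] flags=1000 VS?F → skip
[3] flags=0010 → (cmp)
[4] flags=0010 HI?T → r0=0x29
[5] flags=0010 GT?T → r3=0x2b
[6] flags=0010 CC?F → skip
[7] flags=0010 → (cmp)
[8] flags=0010 CC?F → skip
[9] flags=0010 GE?T → r1=0xd8
[10] flags=0010 MI?F → skip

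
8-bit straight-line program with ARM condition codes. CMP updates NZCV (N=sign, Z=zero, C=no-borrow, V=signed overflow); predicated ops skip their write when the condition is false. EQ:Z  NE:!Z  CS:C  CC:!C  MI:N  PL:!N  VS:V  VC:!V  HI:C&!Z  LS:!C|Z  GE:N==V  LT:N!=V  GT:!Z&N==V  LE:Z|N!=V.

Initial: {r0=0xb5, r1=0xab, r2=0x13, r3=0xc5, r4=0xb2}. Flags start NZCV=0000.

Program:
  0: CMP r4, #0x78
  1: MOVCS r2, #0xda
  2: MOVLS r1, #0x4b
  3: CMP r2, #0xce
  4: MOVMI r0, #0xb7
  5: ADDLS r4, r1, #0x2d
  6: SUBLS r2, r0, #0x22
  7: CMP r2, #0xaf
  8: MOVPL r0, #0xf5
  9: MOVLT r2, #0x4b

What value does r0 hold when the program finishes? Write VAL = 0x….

0: ✓ CMP  NZCV=0011
1: ✓ MOVCS  r2←0xda
2: · MOVLS
3: ✓ CMP  NZCV=0010
4: · MOVMI
5: · ADDLS
6: · SUBLS
7: ✓ CMP  NZCV=0010
8: ✓ MOVPL  r0←0xf5
9: · MOVLT

VAL = 0xf5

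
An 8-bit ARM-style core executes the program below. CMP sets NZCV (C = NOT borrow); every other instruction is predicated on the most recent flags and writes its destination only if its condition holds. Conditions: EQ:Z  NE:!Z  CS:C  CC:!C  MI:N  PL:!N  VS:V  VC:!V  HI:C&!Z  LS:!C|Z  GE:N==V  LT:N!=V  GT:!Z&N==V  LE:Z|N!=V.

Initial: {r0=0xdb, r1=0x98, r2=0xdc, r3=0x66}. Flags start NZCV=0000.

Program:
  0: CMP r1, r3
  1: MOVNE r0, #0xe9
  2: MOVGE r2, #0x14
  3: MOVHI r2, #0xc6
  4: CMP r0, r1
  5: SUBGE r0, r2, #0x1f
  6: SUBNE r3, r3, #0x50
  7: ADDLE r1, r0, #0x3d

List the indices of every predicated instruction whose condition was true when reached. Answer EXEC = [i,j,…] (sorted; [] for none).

[0] flags=0011 → (cmp)
[1] flags=0011 NE?T → r0=0xe9
[2] flags=0011 GE?F → skip
[3] flags=0011 HI?T → r2=0xc6
[4] flags=0010 → (cmp)
[5] flags=0010 GE?T → r0=0xa7
[6] flags=0010 NE?T → r3=0x16
[7] flags=0010 LE?F → skip

EXEC = [1,3,5,6]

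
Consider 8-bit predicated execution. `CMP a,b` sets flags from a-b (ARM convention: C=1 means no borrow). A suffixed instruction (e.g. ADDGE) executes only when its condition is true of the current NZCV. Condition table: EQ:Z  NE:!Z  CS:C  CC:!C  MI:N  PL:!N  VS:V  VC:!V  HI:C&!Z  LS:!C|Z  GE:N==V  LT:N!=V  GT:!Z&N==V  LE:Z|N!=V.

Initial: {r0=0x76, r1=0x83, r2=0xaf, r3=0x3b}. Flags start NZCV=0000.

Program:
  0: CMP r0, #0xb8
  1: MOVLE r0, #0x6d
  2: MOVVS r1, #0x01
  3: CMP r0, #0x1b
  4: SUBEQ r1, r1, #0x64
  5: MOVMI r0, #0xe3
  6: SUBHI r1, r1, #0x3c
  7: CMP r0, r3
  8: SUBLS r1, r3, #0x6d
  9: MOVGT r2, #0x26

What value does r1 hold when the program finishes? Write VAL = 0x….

0: ✓ CMP  NZCV=1001
1: · MOVLE
2: ✓ MOVVS  r1←0x01
3: ✓ CMP  NZCV=0010
4: · SUBEQ
5: · MOVMI
6: ✓ SUBHI  r1←0xc5
7: ✓ CMP  NZCV=0010
8: · SUBLS
9: ✓ MOVGT  r2←0x26

VAL = 0xc5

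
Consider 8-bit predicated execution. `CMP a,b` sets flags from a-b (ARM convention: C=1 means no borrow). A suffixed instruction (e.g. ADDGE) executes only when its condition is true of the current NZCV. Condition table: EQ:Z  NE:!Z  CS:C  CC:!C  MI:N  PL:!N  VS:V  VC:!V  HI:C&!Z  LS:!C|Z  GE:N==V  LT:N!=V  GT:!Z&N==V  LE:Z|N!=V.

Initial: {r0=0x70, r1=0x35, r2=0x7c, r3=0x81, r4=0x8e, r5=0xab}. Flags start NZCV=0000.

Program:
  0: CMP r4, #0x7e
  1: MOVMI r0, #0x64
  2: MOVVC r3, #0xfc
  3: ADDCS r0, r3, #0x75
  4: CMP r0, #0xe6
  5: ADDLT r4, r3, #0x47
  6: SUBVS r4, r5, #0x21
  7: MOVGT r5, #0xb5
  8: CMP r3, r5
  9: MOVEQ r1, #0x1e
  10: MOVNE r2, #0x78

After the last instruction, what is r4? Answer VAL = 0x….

VAL = 0x8e

0: ✓ CMP  NZCV=0011
1: · MOVMI
2: · MOVVC
3: ✓ ADDCS  r0←0xf6
4: ✓ CMP  NZCV=0010
5: · ADDLT
6: · SUBVS
7: ✓ MOVGT  r5←0xb5
8: ✓ CMP  NZCV=1000
9: · MOVEQ
10: ✓ MOVNE  r2←0x78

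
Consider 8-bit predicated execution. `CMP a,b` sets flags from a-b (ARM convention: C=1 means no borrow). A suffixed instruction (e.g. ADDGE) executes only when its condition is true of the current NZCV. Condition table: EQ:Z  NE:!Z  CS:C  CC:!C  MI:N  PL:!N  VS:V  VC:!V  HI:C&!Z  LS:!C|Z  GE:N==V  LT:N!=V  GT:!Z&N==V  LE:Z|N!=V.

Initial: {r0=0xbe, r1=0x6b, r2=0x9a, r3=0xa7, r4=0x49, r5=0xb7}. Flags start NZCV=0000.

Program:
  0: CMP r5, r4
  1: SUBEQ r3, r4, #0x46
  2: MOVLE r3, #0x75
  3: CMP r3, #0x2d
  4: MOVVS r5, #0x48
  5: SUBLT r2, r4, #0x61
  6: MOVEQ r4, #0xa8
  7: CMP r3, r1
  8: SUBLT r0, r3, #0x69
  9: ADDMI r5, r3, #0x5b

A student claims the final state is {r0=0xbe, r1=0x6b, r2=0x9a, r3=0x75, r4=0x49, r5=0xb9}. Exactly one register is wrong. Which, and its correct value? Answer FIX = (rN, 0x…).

FIX = (r5, 0xb7)

[0] flags=0011 → (cmp)
[1] flags=0011 EQ?F → skip
[2] flags=0011 LE?T → r3=0x75
[3] flags=0010 → (cmp)
[4] flags=0010 VS?F → skip
[5] flags=0010 LT?F → skip
[6] flags=0010 EQ?F → skip
[7] flags=0010 → (cmp)
[8] flags=0010 LT?F → skip
[9] flags=0010 MI?F → skip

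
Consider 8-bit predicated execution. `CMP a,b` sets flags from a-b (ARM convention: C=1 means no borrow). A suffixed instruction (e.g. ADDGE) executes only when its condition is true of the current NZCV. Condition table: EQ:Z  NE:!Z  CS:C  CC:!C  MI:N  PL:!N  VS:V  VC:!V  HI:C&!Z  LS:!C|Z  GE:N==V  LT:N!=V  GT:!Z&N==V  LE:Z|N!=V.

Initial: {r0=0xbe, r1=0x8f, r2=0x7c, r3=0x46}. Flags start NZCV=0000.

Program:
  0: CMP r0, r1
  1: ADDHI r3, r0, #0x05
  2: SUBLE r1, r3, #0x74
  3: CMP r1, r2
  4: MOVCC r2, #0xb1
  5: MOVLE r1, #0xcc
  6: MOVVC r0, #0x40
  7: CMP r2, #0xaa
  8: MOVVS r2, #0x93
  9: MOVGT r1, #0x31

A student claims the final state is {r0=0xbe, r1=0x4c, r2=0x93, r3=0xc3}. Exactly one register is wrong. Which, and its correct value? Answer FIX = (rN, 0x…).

0: ✓ CMP  NZCV=0010
1: ✓ ADDHI  r3←0xc3
2: · SUBLE
3: ✓ CMP  NZCV=0011
4: · MOVCC
5: ✓ MOVLE  r1←0xcc
6: · MOVVC
7: ✓ CMP  NZCV=1001
8: ✓ MOVVS  r2←0x93
9: ✓ MOVGT  r1←0x31

FIX = (r1, 0x31)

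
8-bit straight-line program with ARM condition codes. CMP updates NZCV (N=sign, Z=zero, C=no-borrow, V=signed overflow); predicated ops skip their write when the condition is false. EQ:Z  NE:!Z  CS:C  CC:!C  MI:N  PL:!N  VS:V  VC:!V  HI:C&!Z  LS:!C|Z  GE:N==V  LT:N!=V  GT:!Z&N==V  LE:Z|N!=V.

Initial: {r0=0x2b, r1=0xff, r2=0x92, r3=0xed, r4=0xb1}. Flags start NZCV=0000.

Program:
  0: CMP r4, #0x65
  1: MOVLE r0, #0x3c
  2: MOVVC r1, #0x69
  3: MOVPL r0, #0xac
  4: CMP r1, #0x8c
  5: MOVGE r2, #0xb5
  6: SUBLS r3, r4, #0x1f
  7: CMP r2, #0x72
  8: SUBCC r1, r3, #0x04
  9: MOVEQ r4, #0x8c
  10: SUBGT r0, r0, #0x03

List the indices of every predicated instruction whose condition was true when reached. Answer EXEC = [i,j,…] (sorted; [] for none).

[0] flags=0011 → (cmp)
[1] flags=0011 LE?T → r0=0x3c
[2] flags=0011 VC?F → skip
[3] flags=0011 PL?T → r0=0xac
[4] flags=0010 → (cmp)
[5] flags=0010 GE?T → r2=0xb5
[6] flags=0010 LS?F → skip
[7] flags=0011 → (cmp)
[8] flags=0011 CC?F → skip
[9] flags=0011 EQ?F → skip
[10] flags=0011 GT?F → skip

EXEC = [1,3,5]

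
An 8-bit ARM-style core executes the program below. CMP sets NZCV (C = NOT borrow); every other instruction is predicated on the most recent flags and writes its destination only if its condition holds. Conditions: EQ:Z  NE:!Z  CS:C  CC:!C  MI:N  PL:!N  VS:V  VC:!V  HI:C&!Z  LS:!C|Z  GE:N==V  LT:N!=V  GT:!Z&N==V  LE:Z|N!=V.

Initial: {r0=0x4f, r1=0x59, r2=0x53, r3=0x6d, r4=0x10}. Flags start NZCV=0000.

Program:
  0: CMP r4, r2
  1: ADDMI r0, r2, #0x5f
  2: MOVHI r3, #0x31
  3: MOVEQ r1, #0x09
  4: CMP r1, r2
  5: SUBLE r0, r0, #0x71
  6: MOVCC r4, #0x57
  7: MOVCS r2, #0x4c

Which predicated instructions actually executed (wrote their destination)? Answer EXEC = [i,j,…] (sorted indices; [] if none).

0: ✓ CMP  NZCV=1000
1: ✓ ADDMI  r0←0xb2
2: · MOVHI
3: · MOVEQ
4: ✓ CMP  NZCV=0010
5: · SUBLE
6: · MOVCC
7: ✓ MOVCS  r2←0x4c

EXEC = [1,7]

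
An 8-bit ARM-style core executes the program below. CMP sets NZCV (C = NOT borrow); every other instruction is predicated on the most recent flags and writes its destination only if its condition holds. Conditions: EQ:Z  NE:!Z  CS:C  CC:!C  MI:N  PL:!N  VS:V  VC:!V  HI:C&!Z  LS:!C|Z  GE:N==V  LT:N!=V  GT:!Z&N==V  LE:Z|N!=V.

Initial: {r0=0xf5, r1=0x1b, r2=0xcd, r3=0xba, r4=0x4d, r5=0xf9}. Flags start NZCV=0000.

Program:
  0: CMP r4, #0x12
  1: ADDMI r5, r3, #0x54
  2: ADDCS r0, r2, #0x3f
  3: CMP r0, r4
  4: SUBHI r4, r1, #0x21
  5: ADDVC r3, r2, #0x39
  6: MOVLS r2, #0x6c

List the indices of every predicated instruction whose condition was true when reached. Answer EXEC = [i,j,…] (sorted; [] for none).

EXEC = [2,5,6]

[0] flags=0010 → (cmp)
[1] flags=0010 MI?F → skip
[2] flags=0010 CS?T → r0=0x0c
[3] flags=1000 → (cmp)
[4] flags=1000 HI?F → skip
[5] flags=1000 VC?T → r3=0x06
[6] flags=1000 LS?T → r2=0x6c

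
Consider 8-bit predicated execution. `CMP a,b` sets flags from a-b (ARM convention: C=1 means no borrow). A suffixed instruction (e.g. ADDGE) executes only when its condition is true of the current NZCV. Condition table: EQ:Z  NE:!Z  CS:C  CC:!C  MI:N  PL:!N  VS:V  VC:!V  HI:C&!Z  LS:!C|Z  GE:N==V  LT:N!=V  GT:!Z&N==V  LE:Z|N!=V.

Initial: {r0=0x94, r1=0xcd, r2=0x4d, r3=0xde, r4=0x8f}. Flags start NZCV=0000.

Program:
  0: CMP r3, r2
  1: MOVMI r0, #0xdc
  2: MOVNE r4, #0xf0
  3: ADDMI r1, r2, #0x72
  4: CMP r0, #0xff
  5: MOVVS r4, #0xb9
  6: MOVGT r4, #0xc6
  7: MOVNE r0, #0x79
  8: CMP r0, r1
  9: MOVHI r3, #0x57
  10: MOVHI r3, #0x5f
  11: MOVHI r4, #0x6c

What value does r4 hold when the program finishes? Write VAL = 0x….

[0] flags=1010 → (cmp)
[1] flags=1010 MI?T → r0=0xdc
[2] flags=1010 NE?T → r4=0xf0
[3] flags=1010 MI?T → r1=0xbf
[4] flags=1000 → (cmp)
[5] flags=1000 VS?F → skip
[6] flags=1000 GT?F → skip
[7] flags=1000 NE?T → r0=0x79
[8] flags=1001 → (cmp)
[9] flags=1001 HI?F → skip
[10] flags=1001 HI?F → skip
[11] flags=1001 HI?F → skip

VAL = 0xf0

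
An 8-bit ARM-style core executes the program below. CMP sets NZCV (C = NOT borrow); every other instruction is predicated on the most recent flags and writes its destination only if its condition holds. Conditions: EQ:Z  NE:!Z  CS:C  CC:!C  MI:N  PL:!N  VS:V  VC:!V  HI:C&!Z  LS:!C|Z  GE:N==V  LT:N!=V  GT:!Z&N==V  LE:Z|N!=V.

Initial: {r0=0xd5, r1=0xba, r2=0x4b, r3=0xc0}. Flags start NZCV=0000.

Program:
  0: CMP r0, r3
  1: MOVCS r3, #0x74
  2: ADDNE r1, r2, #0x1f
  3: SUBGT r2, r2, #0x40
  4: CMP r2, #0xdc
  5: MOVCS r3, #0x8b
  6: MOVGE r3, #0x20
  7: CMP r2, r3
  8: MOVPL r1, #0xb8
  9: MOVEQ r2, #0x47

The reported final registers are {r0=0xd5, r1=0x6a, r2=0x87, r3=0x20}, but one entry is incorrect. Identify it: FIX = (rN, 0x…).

FIX = (r2, 0x0b)

0: ✓ CMP  NZCV=0010
1: ✓ MOVCS  r3←0x74
2: ✓ ADDNE  r1←0x6a
3: ✓ SUBGT  r2←0x0b
4: ✓ CMP  NZCV=0000
5: · MOVCS
6: ✓ MOVGE  r3←0x20
7: ✓ CMP  NZCV=1000
8: · MOVPL
9: · MOVEQ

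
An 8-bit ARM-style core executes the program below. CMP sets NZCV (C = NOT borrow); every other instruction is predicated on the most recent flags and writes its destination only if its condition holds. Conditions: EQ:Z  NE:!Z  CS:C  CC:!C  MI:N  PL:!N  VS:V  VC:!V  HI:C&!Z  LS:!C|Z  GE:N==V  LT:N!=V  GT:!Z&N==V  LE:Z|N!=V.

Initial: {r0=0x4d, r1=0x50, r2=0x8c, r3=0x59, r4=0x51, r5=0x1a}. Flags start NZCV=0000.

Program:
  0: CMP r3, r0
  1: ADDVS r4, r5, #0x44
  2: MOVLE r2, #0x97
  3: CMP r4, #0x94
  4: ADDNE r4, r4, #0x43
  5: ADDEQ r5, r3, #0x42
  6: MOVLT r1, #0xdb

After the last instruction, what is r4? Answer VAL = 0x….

0: ✓ CMP  NZCV=0010
1: · ADDVS
2: · MOVLE
3: ✓ CMP  NZCV=1001
4: ✓ ADDNE  r4←0x94
5: · ADDEQ
6: · MOVLT

VAL = 0x94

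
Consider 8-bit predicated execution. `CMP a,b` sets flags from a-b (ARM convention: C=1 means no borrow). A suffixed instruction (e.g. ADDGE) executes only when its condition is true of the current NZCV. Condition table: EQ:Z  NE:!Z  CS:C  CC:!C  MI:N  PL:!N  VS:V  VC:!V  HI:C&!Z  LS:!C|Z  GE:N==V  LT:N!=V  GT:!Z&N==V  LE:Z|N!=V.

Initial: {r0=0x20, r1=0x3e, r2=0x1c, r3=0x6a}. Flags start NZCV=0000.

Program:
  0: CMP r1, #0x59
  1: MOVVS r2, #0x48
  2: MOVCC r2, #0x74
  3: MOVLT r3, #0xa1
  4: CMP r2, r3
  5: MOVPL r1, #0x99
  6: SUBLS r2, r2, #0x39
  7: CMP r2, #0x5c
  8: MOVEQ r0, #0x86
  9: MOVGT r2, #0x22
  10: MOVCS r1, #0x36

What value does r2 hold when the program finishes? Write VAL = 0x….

VAL = 0x3b

[0] flags=1000 → (cmp)
[1] flags=1000 VS?F → skip
[2] flags=1000 CC?T → r2=0x74
[3] flags=1000 LT?T → r3=0xa1
[4] flags=1001 → (cmp)
[5] flags=1001 PL?F → skip
[6] flags=1001 LS?T → r2=0x3b
[7] flags=1000 → (cmp)
[8] flags=1000 EQ?F → skip
[9] flags=1000 GT?F → skip
[10] flags=1000 CS?F → skip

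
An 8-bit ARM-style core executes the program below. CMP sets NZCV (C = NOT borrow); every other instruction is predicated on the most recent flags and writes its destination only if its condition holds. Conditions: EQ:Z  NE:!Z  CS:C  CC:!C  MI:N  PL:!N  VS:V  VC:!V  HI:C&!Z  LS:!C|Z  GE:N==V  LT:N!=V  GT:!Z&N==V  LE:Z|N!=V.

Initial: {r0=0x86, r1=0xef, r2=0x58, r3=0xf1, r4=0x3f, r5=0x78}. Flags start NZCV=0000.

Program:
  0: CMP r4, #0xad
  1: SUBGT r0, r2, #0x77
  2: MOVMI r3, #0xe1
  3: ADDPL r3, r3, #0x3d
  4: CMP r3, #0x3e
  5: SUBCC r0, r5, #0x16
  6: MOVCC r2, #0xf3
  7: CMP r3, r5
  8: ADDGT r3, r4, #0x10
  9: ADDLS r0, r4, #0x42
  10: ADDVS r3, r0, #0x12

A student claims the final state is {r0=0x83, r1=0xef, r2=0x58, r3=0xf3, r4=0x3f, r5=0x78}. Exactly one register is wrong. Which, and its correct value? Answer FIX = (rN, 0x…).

[0] flags=1001 → (cmp)
[1] flags=1001 GT?T → r0=0xe1
[2] flags=1001 MI?T → r3=0xe1
[3] flags=1001 PL?F → skip
[4] flags=1010 → (cmp)
[5] flags=1010 CC?F → skip
[6] flags=1010 CC?F → skip
[7] flags=0011 → (cmp)
[8] flags=0011 GT?F → skip
[9] flags=0011 LS?F → skip
[10] flags=0011 VS?T → r3=0xf3

FIX = (r0, 0xe1)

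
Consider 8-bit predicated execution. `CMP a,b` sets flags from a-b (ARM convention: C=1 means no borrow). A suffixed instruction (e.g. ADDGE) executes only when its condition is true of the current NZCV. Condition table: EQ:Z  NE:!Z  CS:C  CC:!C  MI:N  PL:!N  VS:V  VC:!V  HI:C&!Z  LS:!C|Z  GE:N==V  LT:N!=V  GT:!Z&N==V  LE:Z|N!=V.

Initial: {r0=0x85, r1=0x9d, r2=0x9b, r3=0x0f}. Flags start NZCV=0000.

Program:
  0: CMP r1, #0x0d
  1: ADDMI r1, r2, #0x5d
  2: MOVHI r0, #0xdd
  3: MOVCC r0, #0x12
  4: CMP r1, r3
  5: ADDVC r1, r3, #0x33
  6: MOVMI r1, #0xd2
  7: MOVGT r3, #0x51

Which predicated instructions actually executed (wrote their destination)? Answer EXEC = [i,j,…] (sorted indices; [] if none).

0: ✓ CMP  NZCV=1010
1: ✓ ADDMI  r1←0xf8
2: ✓ MOVHI  r0←0xdd
3: · MOVCC
4: ✓ CMP  NZCV=1010
5: ✓ ADDVC  r1←0x42
6: ✓ MOVMI  r1←0xd2
7: · MOVGT

EXEC = [1,2,5,6]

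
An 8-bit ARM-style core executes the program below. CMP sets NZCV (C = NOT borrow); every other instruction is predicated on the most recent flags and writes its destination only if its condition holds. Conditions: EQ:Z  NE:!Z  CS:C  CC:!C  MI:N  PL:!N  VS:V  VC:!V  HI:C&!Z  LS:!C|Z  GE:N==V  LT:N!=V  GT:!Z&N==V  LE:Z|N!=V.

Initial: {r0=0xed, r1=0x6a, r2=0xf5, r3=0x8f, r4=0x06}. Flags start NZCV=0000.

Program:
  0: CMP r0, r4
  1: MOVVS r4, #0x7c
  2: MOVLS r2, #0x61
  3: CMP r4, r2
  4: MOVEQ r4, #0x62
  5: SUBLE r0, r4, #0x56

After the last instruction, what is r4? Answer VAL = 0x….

0: ✓ CMP  NZCV=1010
1: · MOVVS
2: · MOVLS
3: ✓ CMP  NZCV=0000
4: · MOVEQ
5: · SUBLE

VAL = 0x06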